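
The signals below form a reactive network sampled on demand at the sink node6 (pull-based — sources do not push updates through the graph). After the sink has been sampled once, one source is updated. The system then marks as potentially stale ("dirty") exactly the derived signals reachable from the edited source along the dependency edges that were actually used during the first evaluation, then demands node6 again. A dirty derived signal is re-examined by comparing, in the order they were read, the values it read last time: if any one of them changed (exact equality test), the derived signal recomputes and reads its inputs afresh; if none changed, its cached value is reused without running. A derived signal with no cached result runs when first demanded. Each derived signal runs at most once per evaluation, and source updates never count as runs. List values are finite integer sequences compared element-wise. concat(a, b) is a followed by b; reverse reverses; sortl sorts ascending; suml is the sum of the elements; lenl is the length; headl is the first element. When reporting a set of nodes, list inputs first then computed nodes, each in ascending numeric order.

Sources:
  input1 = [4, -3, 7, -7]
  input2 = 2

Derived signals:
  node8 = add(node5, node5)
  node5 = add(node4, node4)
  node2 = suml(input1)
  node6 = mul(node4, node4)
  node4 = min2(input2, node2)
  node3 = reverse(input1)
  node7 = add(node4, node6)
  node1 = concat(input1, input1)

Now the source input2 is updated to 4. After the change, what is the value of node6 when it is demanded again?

node6 now evaluates to 1.
The important point: node4 recomputes to an identical value, and the output ends up unchanged.

Initial pass — values computed on the first demand:
  node2 = suml([4, -3, 7, -7]) = 1
  node4 = min2(2, 1) = 1
  node6 = mul(1, 1) = 1

Second demand — change propagation:
  node4: re-runs because input2 2->4; new result 1 (unchanged).
  node6: re-examined; everything it read last time is the same (node4 unchanged, node4 unchanged) — cache 1 kept, no run.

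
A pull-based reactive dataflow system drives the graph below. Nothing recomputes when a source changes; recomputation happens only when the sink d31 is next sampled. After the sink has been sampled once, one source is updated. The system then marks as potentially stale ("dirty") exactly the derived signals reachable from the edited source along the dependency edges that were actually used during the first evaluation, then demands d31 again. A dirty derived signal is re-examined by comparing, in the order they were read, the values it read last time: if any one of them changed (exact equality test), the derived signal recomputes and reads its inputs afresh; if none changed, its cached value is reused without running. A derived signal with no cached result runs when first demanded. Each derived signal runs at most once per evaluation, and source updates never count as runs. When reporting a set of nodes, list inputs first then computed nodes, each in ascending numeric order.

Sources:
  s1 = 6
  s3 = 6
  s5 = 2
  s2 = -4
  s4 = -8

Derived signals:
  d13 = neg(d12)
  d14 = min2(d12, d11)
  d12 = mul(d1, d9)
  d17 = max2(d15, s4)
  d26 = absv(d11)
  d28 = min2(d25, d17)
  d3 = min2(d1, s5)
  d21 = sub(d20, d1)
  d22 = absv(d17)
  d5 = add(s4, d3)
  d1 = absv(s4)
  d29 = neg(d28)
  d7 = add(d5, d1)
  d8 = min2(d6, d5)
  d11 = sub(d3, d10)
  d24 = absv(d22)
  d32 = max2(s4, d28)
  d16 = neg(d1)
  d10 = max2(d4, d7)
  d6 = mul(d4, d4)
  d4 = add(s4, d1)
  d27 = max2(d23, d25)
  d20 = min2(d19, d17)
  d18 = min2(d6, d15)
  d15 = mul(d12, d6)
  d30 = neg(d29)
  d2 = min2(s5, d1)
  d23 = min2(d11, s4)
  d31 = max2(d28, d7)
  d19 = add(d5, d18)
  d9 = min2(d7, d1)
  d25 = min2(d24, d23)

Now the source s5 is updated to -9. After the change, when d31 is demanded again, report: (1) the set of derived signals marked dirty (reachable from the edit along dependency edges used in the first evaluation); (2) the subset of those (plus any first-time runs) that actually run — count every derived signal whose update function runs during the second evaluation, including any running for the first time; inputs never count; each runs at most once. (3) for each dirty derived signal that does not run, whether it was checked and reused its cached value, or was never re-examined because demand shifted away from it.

Marked dirty: d3, d5, d7, d9, d10, d11, d12, d15, d17, d22, d23, d24, d25, d28, d31.
Derived signals that run: d3, d5, d7, d9, d10, d11, d12, d15, d23, d25, d28, d31 — 12 in total.
Checked but reused from cache: d17, d22, d24.
Key observation: the cutoff stops propagation at d17 — its inputs' values are unchanged, so it reuses its cache.

First evaluation (everything demanded from the output):
  d1 = absv(-8) = 8
  d3 = min2(8, 2) = 2
  d4 = add(-8, 8) = 0
  d5 = add(-8, 2) = -6
  d6 = mul(0, 0) = 0
  d7 = add(-6, 8) = 2
  d9 = min2(2, 8) = 2
  d10 = max2(0, 2) = 2
  d11 = sub(2, 2) = 0
  d12 = mul(8, 2) = 16
  d15 = mul(16, 0) = 0
  d17 = max2(0, -8) = 0
  d22 = absv(0) = 0
  d23 = min2(0, -8) = -8
  d24 = absv(0) = 0
  d25 = min2(0, -8) = -8
  d28 = min2(-8, 0) = -8
  d31 = max2(-8, 2) = 2

Propagation after the edit:
  d3: runs — s5 2->-9; result -9.
  d5: runs — d3 2->-9; result -17.
  d7: runs — d5 -6->-17; result -9.
  d9: runs — d7 2->-9; result -9.
  d10: runs — d7 2->-9; result 0.
  d11: runs — d3 2->-9; d10 2->0; result -9.
  d12: runs — d9 2->-9; result -72.
  d15: runs — d12 16->-72; result 0 (same value as before).
  d17: checked — values it read are unchanged (d15 unchanged, s4 unchanged); reused cached 0 without running.
  d22: checked — values it read are unchanged (d17 unchanged); reused cached 0 without running.
  d23: runs — d11 0->-9; result -9.
  d24: checked — values it read are unchanged (d22 unchanged); reused cached 0 without running.
  d25: runs — d23 -8->-9; result -9.
  d28: runs — d25 -8->-9; result -9.
  d31: runs — d28 -8->-9; d7 2->-9; result -9.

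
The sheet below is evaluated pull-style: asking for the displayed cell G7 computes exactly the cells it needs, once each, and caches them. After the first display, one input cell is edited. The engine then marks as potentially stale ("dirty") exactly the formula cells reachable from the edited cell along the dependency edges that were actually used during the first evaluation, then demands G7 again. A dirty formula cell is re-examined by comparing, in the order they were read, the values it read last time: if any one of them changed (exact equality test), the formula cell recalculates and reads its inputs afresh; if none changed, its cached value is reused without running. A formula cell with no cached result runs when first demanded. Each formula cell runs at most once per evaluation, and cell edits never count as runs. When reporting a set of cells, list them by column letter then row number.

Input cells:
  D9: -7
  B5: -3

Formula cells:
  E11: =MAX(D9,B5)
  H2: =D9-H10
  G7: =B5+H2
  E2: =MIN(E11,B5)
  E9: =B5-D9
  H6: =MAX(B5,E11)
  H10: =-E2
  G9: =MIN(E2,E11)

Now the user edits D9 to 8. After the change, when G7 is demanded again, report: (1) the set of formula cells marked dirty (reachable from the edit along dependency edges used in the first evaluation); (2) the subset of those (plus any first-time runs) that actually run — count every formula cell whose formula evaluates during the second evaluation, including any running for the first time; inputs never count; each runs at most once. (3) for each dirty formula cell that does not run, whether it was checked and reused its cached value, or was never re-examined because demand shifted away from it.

First demand of the output computes:
  E11 = MAX(-7, -3) = -3
  E2 = MIN(-3, -3) = -3
  H10 = -(-3) = 3
  H2 = -7 - 3 = -10
  G7 = -3 + -10 = -13

After the edit, cleaning proceeds:
  E11: a read changed (D9 -7->8) — executes, giving 8.
  E2: a read changed (E11 -3->8) — executes, giving -3 — identical to its old value.
  H10: dirty, but its reads are unchanged (E2 unchanged); cached 3 stands.
  H2: a read changed (D9 -7->8) — executes, giving 5.
  G7: a read changed (H2 -10->5) — executes, giving 2.

Note where the cutoff bites: H10 is checked, finds nothing changed, and keeps its cache.

The edit dirties: E2, E11, G7, H2, H10.
4 formula cells run: E2, E11, G7, H2.
Cache hits after checking: H10.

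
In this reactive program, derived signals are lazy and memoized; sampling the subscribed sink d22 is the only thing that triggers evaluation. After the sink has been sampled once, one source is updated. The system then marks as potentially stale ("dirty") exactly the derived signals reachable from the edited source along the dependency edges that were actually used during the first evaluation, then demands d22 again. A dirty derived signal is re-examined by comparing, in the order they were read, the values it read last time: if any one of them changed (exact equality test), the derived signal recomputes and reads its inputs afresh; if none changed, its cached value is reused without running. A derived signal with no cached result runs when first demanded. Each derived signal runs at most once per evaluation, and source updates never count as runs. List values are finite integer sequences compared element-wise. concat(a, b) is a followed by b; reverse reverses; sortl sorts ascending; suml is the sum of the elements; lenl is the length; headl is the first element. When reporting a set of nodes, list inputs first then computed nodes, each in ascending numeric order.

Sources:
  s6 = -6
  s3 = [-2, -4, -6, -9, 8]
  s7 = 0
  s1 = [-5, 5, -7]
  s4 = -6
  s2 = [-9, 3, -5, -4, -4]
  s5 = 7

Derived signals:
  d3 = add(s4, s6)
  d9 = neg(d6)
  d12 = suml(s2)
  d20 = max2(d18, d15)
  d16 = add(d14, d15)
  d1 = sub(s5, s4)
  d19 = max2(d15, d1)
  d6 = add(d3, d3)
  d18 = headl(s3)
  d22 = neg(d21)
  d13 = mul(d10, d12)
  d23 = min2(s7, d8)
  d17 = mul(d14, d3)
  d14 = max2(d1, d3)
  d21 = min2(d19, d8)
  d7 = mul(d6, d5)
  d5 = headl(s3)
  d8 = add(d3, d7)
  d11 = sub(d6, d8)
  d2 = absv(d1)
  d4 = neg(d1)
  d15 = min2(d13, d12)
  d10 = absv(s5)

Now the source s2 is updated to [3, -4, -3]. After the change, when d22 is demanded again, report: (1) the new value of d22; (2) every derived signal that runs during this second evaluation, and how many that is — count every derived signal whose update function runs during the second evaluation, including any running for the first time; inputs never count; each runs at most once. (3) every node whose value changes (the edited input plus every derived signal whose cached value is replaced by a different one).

First demand of the output computes:
  d1 = sub(7, -6) = 13
  d3 = add(-6, -6) = -12
  d5 = headl([-2, -4, -6, -9, 8]) = -2
  d6 = add(-12, -12) = -24
  d7 = mul(-24, -2) = 48
  d8 = add(-12, 48) = 36
  d10 = absv(7) = 7
  d12 = suml([-9, 3, -5, -4, -4]) = -19
  d13 = mul(7, -19) = -133
  d15 = min2(-133, -19) = -133
  d19 = max2(-133, 13) = 13
  d21 = min2(13, 36) = 13
  d22 = neg(13) = -13

After the edit, cleaning proceeds:
  d12: a read changed (s2 [-9, 3, -5, -4, -4]->[3, -4, -3]) — executes, giving -4.
  d13: a read changed (d12 -19->-4) — executes, giving -28.
  d15: a read changed (d13 -133->-28; d12 -19->-4) — executes, giving -28.
  d19: a read changed (d15 -133->-28) — executes, giving 13 — identical to its old value.
  d21: dirty, but its reads are unchanged (d19 unchanged, d8 unchanged); cached 13 stands.
  d22: dirty, but its reads are unchanged (d21 unchanged); cached -13 stands.

Note the absorption at d19: it re-runs yet its value is the same, leaving the output's value untouched.

Demanding d22 again yields -13.
4 derived signals run: d12, d13, d15, d19.
The nodes whose values change: s2, d12, d13, d15.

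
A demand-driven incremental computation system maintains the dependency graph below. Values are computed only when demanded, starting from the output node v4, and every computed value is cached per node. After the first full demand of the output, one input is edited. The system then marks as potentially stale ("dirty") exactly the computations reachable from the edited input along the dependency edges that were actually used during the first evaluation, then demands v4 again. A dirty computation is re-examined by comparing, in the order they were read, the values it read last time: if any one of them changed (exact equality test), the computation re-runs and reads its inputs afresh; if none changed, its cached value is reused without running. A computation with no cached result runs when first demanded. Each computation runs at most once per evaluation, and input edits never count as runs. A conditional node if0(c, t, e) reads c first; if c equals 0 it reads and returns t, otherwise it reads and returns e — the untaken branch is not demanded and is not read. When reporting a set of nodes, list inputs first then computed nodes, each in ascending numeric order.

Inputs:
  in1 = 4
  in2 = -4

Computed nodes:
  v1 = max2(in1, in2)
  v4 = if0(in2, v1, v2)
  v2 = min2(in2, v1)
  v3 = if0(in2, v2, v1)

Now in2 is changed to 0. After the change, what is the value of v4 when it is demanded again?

First evaluation (everything demanded from the output):
  v1 = max2(4, -4) = 4
  v2 = min2(-4, 4) = -4
  v4 = if0(in2=-4 -> else branch v2) = -4

Propagation after the edit:
  v1: runs — in2 -4->0; result 4 (same value as before).
  v2: marked dirty but never re-examined — demand shifted away from it.
  v4: runs — in2 -4->0; result 4.

Key observation: a condition flipped, so demand moved to the other branch — v2 is never re-examined.

New value of v4: 4.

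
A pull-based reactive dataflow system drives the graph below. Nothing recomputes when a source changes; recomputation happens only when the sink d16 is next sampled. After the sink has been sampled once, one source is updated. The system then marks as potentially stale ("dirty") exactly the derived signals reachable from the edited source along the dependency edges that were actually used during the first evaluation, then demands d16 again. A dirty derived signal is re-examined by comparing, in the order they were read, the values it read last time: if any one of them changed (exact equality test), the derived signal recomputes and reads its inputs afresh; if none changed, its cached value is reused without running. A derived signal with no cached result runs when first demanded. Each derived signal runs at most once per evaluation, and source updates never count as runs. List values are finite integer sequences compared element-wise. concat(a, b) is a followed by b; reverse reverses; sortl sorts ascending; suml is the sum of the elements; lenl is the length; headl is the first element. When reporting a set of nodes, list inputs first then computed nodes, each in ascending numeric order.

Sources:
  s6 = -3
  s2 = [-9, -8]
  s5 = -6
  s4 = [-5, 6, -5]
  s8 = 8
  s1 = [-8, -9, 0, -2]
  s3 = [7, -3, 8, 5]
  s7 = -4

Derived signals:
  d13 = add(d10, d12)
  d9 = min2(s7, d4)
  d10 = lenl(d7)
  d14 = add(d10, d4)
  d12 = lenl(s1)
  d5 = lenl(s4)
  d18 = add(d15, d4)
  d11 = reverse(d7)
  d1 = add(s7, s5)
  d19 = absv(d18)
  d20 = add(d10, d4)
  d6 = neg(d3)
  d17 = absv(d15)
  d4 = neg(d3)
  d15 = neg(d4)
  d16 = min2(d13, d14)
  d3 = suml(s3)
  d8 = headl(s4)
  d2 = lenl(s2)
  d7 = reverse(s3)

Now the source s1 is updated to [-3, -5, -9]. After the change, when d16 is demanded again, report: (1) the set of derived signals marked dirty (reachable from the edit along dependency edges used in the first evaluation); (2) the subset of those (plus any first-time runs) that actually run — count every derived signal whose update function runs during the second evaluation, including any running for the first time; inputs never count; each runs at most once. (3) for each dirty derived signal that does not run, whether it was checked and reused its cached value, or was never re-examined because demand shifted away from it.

Marked dirty: d12, d13, d16.
Derived signals that run: d12, d13, d16 — 3 in total.
Every dirty derived signal ran.

First evaluation (everything demanded from the output):
  d3 = suml([7, -3, 8, 5]) = 17
  d4 = neg(17) = -17
  d7 = reverse([7, -3, 8, 5]) = [5, 8, -3, 7]
  d10 = lenl([5, 8, -3, 7]) = 4
  d12 = lenl([-8, -9, 0, -2]) = 4
  d13 = add(4, 4) = 8
  d14 = add(4, -17) = -13
  d16 = min2(8, -13) = -13

Propagation after the edit:
  d12: runs — s1 [-8, -9, 0, -2]->[-3, -5, -9]; result 3.
  d13: runs — d12 4->3; result 7.
  d16: runs — d13 8->7; result -13 (same value as before).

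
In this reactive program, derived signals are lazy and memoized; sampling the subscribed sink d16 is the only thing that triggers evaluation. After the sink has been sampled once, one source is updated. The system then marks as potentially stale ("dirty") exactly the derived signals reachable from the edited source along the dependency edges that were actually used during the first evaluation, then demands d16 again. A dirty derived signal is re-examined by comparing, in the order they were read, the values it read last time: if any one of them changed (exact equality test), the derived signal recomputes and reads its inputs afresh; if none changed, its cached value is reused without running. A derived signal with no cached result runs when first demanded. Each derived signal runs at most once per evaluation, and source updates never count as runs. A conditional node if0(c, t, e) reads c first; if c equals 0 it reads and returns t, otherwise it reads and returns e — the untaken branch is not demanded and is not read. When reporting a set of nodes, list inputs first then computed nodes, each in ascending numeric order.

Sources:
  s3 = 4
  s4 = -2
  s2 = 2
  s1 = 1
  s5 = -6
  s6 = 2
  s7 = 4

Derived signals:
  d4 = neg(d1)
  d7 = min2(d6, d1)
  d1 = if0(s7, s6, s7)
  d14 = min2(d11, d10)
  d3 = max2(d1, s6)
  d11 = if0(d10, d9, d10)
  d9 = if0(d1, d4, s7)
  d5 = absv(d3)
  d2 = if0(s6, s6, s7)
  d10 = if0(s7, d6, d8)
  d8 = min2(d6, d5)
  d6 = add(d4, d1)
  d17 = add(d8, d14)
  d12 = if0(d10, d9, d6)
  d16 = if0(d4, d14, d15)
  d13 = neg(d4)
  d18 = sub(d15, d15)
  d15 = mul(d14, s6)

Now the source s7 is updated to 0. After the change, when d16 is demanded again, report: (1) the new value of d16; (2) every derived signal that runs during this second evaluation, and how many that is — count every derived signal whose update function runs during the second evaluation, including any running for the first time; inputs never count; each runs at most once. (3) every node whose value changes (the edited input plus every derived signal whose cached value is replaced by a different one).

Demanding d16 again yields 0.
8 derived signals run: d1, d4, d6, d9, d10, d11, d14, d16.
The nodes whose values change: s7, d1, d4, d9, d11.
Note the branch switch — demand abandons d3, d5, d8, which are never re-examined.

First demand of the output computes:
  d1 = if0(s7=4 -> else branch s7) = 4
  d3 = max2(4, 2) = 4
  d4 = neg(4) = -4
  d5 = absv(4) = 4
  d6 = add(-4, 4) = 0
  d8 = min2(0, 4) = 0
  d9 = if0(d1=4 -> else branch s7) = 4
  d10 = if0(s7=4 -> else branch d8) = 0
  d11 = if0(d10=0 -> then branch d9) = 4
  d14 = min2(4, 0) = 0
  d15 = mul(0, 2) = 0
  d16 = if0(d4=-4 -> else branch d15) = 0

After the edit, cleaning proceeds:
  d1: a read changed (s7 4->0; s7 4->0) — executes, giving 2.
  d3: stays stale; no demand reaches it after the flip.
  d4: a read changed (d1 4->2) — executes, giving -2.
  d5: stays stale; no demand reaches it after the flip.
  d6: a read changed (d4 -4->-2; d1 4->2) — executes, giving 0 — identical to its old value.
  d8: stays stale; no demand reaches it after the flip.
  d9: a read changed (d1 4->2; s7 4->0) — executes, giving 0.
  d10: a read changed (s7 4->0) — executes, giving 0 — identical to its old value.
  d11: a read changed (d9 4->0) — executes, giving 0.
  d14: a read changed (d11 4->0) — executes, giving 0 — identical to its old value.
  d15: dirty, but its reads are unchanged (d14 unchanged, s6 unchanged); cached 0 stands.
  d16: a read changed (d4 -4->-2) — executes, giving 0 — identical to its old value.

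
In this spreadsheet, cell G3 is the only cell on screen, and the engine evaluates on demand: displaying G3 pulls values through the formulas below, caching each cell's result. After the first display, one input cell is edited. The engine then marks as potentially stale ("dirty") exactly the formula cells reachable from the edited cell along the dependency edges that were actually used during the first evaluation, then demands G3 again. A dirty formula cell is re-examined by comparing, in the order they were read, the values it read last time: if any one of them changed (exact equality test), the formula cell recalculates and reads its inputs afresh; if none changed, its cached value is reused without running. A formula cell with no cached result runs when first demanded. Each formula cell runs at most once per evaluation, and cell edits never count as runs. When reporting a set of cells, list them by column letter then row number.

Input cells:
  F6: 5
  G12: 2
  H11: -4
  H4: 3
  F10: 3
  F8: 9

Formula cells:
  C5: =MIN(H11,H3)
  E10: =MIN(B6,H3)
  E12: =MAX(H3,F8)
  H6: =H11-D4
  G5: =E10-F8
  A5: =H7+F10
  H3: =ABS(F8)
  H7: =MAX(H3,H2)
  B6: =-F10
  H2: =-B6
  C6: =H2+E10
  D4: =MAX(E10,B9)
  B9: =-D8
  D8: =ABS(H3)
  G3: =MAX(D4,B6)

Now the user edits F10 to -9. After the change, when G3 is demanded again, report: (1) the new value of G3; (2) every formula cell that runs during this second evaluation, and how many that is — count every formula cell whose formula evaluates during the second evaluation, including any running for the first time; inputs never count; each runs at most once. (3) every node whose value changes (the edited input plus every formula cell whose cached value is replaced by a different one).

Initial pass — values computed on the first demand:
  B6 = -(3) = -3
  H3 = ABS(9) = 9
  D8 = ABS(9) = 9
  B9 = -(9) = -9
  E10 = MIN(-3, 9) = -3
  D4 = MAX(-3, -9) = -3
  G3 = MAX(-3, -3) = -3

Second demand — change propagation:
  B6: re-runs because F10 3->-9; new result 9.
  E10: re-runs because B6 -3->9; new result 9.
  D4: re-runs because E10 -3->9; new result 9.
  G3: re-runs because D4 -3->9; B6 -3->9; new result 9.

G3 now evaluates to 9.
Run set: B6, D4, E10, G3 (4 run).
Changed values: B6, D4, E10, F10, G3.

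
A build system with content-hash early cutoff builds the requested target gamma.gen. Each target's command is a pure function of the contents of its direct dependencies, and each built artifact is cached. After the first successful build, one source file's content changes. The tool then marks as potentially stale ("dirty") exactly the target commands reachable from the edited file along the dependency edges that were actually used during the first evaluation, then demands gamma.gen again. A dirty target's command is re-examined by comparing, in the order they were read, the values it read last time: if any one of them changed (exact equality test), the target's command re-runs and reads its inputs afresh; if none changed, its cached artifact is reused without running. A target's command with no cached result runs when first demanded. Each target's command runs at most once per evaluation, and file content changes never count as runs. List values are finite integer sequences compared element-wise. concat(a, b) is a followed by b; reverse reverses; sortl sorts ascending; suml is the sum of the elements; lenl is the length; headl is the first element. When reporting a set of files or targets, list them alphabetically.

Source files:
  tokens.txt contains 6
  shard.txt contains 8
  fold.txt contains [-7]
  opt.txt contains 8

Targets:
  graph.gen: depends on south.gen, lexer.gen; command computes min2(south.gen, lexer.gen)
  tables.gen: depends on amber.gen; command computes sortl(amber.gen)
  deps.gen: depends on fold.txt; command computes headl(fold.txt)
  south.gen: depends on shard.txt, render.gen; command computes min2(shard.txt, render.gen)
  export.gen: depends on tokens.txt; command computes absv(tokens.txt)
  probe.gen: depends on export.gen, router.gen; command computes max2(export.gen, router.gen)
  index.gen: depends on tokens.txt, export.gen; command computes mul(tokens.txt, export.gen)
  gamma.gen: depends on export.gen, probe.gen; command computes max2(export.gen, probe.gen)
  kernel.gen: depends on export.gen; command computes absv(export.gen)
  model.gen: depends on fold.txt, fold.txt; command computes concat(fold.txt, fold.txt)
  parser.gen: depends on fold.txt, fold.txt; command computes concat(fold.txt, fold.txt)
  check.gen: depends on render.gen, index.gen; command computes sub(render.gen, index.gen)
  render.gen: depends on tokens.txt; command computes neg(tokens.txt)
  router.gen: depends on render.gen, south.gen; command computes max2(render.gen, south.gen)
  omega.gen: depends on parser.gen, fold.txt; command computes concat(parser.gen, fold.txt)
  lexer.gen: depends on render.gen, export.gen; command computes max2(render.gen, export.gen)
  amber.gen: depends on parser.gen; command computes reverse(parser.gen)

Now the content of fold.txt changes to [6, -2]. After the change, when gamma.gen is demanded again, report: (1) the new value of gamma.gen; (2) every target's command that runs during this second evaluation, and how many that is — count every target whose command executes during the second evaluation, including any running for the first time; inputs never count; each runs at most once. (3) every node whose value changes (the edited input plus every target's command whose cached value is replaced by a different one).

New value of gamma.gen: 6.
Target commands that run: none — 0 in total.
Values that change: fold.txt.
Key observation: fold.txt is never demanded by the output, so the edit triggers no recomputation at all.

First evaluation (everything demanded from the output):
  export.gen = absv(6) = 6
  render.gen = neg(6) = -6
  south.gen = min2(8, -6) = -6
  router.gen = max2(-6, -6) = -6
  probe.gen = max2(6, -6) = 6
  gamma.gen = max2(6, 6) = 6

Propagation after the edit:
  fold.txt feeds no computation that the output demands — nothing is marked dirty and nothing runs.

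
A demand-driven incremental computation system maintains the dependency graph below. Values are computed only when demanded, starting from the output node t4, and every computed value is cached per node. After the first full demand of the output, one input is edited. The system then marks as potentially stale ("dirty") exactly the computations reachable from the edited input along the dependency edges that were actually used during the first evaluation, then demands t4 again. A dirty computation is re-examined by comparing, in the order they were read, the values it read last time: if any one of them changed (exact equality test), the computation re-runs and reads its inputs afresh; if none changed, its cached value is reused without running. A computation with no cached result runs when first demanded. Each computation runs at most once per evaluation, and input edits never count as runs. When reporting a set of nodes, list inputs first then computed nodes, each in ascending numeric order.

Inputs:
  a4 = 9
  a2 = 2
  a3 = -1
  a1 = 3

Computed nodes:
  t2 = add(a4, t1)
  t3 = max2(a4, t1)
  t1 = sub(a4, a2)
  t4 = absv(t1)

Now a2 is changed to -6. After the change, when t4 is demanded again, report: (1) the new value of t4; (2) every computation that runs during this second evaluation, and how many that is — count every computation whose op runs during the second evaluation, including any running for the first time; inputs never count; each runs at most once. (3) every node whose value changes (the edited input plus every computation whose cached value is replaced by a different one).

First evaluation (everything demanded from the output):
  t1 = sub(9, 2) = 7
  t4 = absv(7) = 7

Propagation after the edit:
  t1: runs — a2 2->-6; result 15.
  t4: runs — t1 7->15; result 15.

New value of t4: 15.
Computations that run: t1, t4 — 2 in total.
Values that change: a2, t1, t4.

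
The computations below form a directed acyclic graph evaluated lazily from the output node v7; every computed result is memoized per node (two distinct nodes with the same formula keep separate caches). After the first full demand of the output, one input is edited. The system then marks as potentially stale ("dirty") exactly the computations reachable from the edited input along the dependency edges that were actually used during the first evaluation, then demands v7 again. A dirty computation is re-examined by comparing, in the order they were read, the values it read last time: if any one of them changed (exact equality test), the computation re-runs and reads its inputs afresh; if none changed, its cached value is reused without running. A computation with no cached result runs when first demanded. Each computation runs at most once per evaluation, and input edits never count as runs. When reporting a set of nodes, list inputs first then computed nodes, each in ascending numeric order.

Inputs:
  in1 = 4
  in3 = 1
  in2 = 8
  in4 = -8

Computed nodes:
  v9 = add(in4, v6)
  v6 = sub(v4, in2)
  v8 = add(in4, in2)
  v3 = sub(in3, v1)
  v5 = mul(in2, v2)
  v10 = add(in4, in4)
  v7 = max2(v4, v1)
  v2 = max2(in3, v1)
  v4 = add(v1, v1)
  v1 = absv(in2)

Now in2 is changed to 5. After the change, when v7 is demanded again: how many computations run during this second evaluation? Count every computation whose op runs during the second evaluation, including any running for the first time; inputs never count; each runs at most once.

3 computations run: v1, v4, v7.

First demand of the output computes:
  v1 = absv(8) = 8
  v4 = add(8, 8) = 16
  v7 = max2(16, 8) = 16

After the edit, cleaning proceeds:
  v1: a read changed (in2 8->5) — executes, giving 5.
  v4: a read changed (v1 8->5; v1 8->5) — executes, giving 10.
  v7: a read changed (v4 16->10; v1 8->5) — executes, giving 10.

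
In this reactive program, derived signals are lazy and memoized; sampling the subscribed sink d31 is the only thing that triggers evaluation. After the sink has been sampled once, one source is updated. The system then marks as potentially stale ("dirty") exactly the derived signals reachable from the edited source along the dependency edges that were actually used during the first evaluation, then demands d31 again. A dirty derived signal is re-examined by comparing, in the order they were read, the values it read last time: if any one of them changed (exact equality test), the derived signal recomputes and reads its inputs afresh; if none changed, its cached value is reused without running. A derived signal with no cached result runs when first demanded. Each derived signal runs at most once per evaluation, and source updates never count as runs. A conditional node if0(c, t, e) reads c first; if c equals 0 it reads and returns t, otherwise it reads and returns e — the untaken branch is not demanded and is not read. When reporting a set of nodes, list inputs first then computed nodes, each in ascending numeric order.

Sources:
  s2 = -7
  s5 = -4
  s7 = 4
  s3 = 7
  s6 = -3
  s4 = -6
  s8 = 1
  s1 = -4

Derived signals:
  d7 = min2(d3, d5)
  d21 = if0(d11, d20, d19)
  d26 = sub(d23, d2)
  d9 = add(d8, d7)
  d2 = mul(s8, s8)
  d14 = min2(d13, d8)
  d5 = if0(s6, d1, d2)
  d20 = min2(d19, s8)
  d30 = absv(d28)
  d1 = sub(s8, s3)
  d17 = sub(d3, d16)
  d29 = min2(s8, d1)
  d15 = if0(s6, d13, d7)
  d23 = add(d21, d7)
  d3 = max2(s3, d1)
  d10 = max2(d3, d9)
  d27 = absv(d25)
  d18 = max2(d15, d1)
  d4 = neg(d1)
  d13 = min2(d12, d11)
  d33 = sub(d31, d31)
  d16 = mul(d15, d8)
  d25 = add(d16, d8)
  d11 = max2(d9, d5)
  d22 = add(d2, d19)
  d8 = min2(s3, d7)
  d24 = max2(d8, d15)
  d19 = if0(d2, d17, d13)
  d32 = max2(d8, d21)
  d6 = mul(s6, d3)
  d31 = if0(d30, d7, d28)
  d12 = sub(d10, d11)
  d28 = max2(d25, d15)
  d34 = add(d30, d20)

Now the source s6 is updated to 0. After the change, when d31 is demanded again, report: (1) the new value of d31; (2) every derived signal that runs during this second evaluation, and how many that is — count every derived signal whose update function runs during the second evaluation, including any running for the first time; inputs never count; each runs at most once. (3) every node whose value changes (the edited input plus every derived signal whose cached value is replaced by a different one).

First demand of the output computes:
  d1 = sub(1, 7) = -6
  d2 = mul(1, 1) = 1
  d3 = max2(7, -6) = 7
  d5 = if0(s6=-3 -> else branch d2) = 1
  d7 = min2(7, 1) = 1
  d8 = min2(7, 1) = 1
  d15 = if0(s6=-3 -> else branch d7) = 1
  d16 = mul(1, 1) = 1
  d25 = add(1, 1) = 2
  d28 = max2(2, 1) = 2
  d30 = absv(2) = 2
  d31 = if0(d30=2 -> else branch d28) = 2

After the edit, cleaning proceeds:
  d5: a read changed (s6 -3->0) — executes, giving -6.
  d7: a read changed (d5 1->-6) — executes, giving -6.
  d8: a read changed (d7 1->-6) — executes, giving -6.
  d9: had never run; runs now, result -12.
  d10: had never run; runs now, result 7.
  d11: had never run; runs now, result -6.
  d12: had never run; runs now, result 13.
  d13: had never run; runs now, result -6.
  d15: a read changed (s6 -3->0; d7 1->-6) — executes, giving -6.
  d16: a read changed (d15 1->-6; d8 1->-6) — executes, giving 36.
  d25: a read changed (d16 1->36; d8 1->-6) — executes, giving 30.
  d28: a read changed (d25 2->30; d15 1->-6) — executes, giving 30.
  d30: a read changed (d28 2->30) — executes, giving 30.
  d31: a read changed (d30 2->30; d28 2->30) — executes, giving 30.

Note the branch switch — d9, d10, d11, d12, d13 had no cache and run now for the first time.

Demanding d31 again yields 30.
14 derived signals run: d5, d7, d8, d9, d10, d11, d12, d13, d15, d16, d25, d28, d30, d31.
The nodes whose values change: s6, d5, d7, d8, d15, d16, d25, d28, d30, d31.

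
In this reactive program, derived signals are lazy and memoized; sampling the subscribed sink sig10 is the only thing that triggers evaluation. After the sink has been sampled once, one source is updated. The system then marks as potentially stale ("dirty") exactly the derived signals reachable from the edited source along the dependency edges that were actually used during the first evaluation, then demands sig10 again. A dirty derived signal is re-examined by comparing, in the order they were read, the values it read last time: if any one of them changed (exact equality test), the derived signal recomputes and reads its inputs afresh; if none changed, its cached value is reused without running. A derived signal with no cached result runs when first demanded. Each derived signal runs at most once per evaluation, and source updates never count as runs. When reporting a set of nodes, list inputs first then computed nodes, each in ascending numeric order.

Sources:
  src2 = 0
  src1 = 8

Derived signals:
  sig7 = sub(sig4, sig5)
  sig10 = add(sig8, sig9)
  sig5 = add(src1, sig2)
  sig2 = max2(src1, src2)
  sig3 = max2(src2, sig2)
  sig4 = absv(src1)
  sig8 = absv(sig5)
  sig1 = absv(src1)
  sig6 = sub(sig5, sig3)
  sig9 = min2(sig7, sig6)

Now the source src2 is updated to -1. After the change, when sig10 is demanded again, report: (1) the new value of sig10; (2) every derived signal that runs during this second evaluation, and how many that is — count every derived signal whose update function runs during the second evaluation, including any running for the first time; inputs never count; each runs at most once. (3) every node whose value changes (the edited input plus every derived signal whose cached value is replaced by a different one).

First demand of the output computes:
  sig2 = max2(8, 0) = 8
  sig3 = max2(0, 8) = 8
  sig4 = absv(8) = 8
  sig5 = add(8, 8) = 16
  sig6 = sub(16, 8) = 8
  sig7 = sub(8, 16) = -8
  sig8 = absv(16) = 16
  sig9 = min2(-8, 8) = -8
  sig10 = add(16, -8) = 8

After the edit, cleaning proceeds:
  sig2: a read changed (src2 0->-1) — executes, giving 8 — identical to its old value.
  sig3: a read changed (src2 0->-1) — executes, giving 8 — identical to its old value.
  sig5: dirty, but its reads are unchanged (src1 unchanged, sig2 unchanged); cached 16 stands.
  sig6: dirty, but its reads are unchanged (sig5 unchanged, sig3 unchanged); cached 8 stands.
  sig7: dirty, but its reads are unchanged (sig4 unchanged, sig5 unchanged); cached -8 stands.
  sig8: dirty, but its reads are unchanged (sig5 unchanged); cached 16 stands.
  sig9: dirty, but its reads are unchanged (sig7 unchanged, sig6 unchanged); cached -8 stands.
  sig10: dirty, but its reads are unchanged (sig8 unchanged, sig9 unchanged); cached 8 stands.

Note where the cutoff bites: sig5 is checked, finds nothing changed, and keeps its cache.

Demanding sig10 again yields 8.
2 derived signals run: sig2, sig3.
The nodes whose values change: src2.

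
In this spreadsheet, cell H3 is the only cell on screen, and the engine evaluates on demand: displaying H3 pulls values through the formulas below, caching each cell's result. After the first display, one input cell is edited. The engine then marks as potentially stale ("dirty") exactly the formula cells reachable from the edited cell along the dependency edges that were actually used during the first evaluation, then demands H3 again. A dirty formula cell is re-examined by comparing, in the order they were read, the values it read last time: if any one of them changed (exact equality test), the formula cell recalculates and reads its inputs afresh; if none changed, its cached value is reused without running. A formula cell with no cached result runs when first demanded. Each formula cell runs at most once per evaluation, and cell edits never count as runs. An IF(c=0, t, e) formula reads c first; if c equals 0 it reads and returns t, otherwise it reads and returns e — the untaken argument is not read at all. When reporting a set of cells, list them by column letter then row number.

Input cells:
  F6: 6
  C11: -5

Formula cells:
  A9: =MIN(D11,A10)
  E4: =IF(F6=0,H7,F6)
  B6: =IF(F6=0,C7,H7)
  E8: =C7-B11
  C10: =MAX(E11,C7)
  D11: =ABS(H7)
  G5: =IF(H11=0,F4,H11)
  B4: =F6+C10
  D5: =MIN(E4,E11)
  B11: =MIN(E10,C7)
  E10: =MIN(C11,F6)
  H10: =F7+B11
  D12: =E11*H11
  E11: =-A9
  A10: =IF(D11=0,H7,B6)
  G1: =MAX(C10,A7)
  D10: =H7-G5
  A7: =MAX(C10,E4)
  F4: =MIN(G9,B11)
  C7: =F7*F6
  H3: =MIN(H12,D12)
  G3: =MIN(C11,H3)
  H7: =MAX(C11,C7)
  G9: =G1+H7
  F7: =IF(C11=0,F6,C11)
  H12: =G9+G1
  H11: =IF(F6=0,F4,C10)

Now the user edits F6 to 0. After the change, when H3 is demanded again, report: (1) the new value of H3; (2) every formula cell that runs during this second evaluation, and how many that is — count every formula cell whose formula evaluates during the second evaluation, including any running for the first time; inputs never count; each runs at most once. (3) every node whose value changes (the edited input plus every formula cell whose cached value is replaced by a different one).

Initial pass — values computed on the first demand:
  F7 = IF(C11=0: C11=-5 -> else branch C11) = -5
  C7 = -5 * 6 = -30
  H7 = MAX(-5, -30) = -5
  B6 = IF(F6=0: F6=6 -> else branch H7) = -5
  D11 = ABS(-5) = 5
  A10 = IF(D11=0: D11=5 -> else branch B6) = -5
  A9 = MIN(5, -5) = -5
  E4 = IF(F6=0: F6=6 -> else branch F6) = 6
  E11 = -(-5) = 5
  C10 = MAX(5, -30) = 5
  A7 = MAX(5, 6) = 6
  G1 = MAX(5, 6) = 6
  G9 = 6 + -5 = 1
  H11 = IF(F6=0: F6=6 -> else branch C10) = 5
  D12 = 5 * 5 = 25
  H12 = 1 + 6 = 7
  H3 = MIN(7, 25) = 7

Second demand — change propagation:
  C7: re-runs because F6 6->0; new result 0.
  E10: newly demanded (no cache) — executes and yields -5.
  B11: newly demanded (no cache) — executes and yields -5.
  H7: re-runs because C7 -30->0; new result 0.
  B6: dirty yet unreached — the second evaluation never asks for it.
  D11: re-runs because H7 -5->0; new result 0.
  A10: re-runs because D11 5->0; new result 0.
  A9: re-runs because D11 5->0; A10 -5->0; new result 0.
  E4: re-runs because F6 6->0; F6 6->0; new result 0.
  E11: re-runs because A9 -5->0; new result 0.
  C10: re-runs because E11 5->0; C7 -30->0; new result 0.
  A7: re-runs because C10 5->0; E4 6->0; new result 0.
  G1: re-runs because C10 5->0; A7 6->0; new result 0.
  G9: re-runs because G1 6->0; H7 -5->0; new result 0.
  F4: newly demanded (no cache) — executes and yields -5.
  H11: re-runs because F6 6->0; C10 5->0; new result -5.
  D12: re-runs because E11 5->0; H11 5->-5; new result 0.
  H12: re-runs because G9 1->0; G1 6->0; new result 0.
  H3: re-runs because H12 7->0; D12 25->0; new result 0.

The important point: the flipped condition redirects demand; B6 is left stale, never re-checked.

H3 now evaluates to 0.
Run set: A7, A9, A10, B11, C7, C10, D11, D12, E4, E10, E11, F4, G1, G9, H3, H7, H11, H12 (18 run).
Changed values: A7, A9, A10, C7, C10, D11, D12, E4, E11, F6, G1, G9, H3, H7, H11, H12.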